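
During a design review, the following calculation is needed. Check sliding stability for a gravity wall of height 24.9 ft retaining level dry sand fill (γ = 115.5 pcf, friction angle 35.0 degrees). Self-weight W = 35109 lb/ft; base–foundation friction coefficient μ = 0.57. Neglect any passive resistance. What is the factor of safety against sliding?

K_a = tan²(45° − 35.0°/2) = 0.2710.
P_a = ½K_aγH² = 0.5×0.2710×115.5×24.9² = 9703 lb/ft, acting at H/3 = 8.300 ft above the base.
FS_sliding = μW / P_a = 0.57×35109 / 9703 = 2.062.

2.06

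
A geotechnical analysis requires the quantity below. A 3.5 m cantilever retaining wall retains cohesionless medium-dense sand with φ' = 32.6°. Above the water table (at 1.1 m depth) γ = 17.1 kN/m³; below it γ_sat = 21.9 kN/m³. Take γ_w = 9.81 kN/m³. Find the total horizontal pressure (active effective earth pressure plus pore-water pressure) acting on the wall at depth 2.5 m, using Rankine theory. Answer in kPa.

K_a = (1 − sin φ)/(1 + sin φ) = 0.2997.
γ' = 21.9 − 9.81 = 12.09 kN/m³.
Effective vertical stress at 2.5 m: σ'_v = 17.1×1.1 + 12.09×1.40 = 35.74 kPa.
σ'_h = K_a σ'_v = 0.2997 × 35.74 = 10.71 kPa; u = γ_w × 1.40 = 13.73 kPa.
Total σ_h = 10.71 + 13.73 = 24.45 kPa.

24.4 kPa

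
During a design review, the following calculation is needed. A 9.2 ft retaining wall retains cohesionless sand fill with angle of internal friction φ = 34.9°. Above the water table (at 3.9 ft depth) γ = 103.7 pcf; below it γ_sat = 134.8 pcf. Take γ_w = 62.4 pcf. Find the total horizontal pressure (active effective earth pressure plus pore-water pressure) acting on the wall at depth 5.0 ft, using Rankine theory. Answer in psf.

K_a = (1 − sin φ)/(1 + sin φ) = 0.2721.
γ' = 134.8 − 62.4 = 72.40 pcf.
Effective vertical stress at 5.0 ft: σ'_v = 103.7×3.9 + 72.40×1.10 = 484.1 psf.
σ'_h = K_a σ'_v = 0.2721 × 484.1 = 131.7 psf; u = γ_w × 1.10 = 68.64 psf.
Total σ_h = 131.7 + 68.64 = 200.4 psf.

200 psf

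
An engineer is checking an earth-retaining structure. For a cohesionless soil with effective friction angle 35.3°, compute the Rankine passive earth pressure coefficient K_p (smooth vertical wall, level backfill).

K_p = (1 + sin φ)/(1 − sin φ) = tan²(45° + 35.3°/2) = 3.738.

3.74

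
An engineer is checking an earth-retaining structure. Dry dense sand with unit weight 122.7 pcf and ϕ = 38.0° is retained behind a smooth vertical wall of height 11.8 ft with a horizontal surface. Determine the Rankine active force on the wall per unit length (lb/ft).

2030 lb/ft

K_a = tan²(45° − φ/2) = 0.2379.
P_a = ½ K_a γ H² = 0.5 × 0.2379 × 122.7 × 11.8² = 2032 lb/ft.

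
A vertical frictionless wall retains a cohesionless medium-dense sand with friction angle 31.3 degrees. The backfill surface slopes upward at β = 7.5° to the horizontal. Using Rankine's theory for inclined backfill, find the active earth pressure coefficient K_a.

0.324

K_a = cos β · (cos β − √(cos²β − cos²φ)) / (cos β + √(cos²β − cos²φ)).
cos β = 0.9914, cos φ = 0.8545, √(cos²β − cos²φ) = 0.5029.
K_a = 0.9914 × (0.9914 − 0.5029)/(0.9914 + 0.5029) = 0.3242.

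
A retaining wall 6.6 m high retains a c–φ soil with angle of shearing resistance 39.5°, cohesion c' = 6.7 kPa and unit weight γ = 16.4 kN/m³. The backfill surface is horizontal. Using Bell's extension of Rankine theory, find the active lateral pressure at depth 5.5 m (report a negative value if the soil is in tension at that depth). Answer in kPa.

K_a = (1 − sin φ)/(1 + sin φ) = 0.2224.
σ_a = K_a γ z − 2c√K_a = 0.2224×16.4×5.5 − 2×6.7×0.4716 = 13.74 kPa.

13.7 kPa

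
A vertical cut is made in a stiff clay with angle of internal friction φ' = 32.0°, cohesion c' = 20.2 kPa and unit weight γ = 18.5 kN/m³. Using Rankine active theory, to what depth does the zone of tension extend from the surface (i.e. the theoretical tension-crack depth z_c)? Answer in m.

K_a = tan²(45° − 32.0°/2) = 0.3073; √K_a = 0.5543.
The active pressure is zero where K_a γ z = 2c√K_a, so z_c = 2c/(γ√K_a) = 2×20.2/(18.5×0.5543) = 3.940 m.

3.94 m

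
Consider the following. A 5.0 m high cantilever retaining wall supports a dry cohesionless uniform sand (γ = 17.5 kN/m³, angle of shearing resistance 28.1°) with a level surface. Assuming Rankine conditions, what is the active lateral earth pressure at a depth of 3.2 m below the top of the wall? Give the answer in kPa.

K_a = (1 − sin φ)/(1 + sin φ) = 0.3596.
σ_h = K_a γ z = 0.3596 × 17.5 × 3.2 = 20.14 kPa.

20.1 kPa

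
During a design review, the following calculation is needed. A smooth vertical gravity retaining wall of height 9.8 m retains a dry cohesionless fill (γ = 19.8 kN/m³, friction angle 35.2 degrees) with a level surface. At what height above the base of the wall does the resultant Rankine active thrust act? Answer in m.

3.27 m

K_a = 0.2687.
The pressure distribution is triangular, so the resultant acts at H/3 above the base = 9.8/3 = 3.267 m.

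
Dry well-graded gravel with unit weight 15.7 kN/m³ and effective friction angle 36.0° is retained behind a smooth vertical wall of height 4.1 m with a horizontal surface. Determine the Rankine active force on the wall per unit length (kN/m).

34.3 kN/m

K_a = tan²(45° − φ/2) = 0.2596.
P_a = ½ K_a γ H² = 0.5 × 0.2596 × 15.7 × 4.1² = 34.26 kN/m.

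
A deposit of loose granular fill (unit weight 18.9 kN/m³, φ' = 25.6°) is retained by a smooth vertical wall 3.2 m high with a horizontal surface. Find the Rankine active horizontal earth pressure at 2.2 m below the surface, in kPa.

16.5 kPa

K_a = (1 − sin φ)/(1 + sin φ) = 0.3966.
σ_h = K_a γ z = 0.3966 × 18.9 × 2.2 = 16.49 kPa.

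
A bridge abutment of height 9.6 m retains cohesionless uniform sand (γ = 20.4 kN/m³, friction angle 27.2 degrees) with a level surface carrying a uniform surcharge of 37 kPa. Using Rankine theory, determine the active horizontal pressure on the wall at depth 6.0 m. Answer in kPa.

59.4 kPa

K_a = (1 − sin φ)/(1 + sin φ) = 0.3726.
σ_v = γz + q = 20.4 × 6.0 + 37 = 159.4 kPa.
σ_h = K_a σ_v = 0.3726 × 159.4 = 59.39 kPa.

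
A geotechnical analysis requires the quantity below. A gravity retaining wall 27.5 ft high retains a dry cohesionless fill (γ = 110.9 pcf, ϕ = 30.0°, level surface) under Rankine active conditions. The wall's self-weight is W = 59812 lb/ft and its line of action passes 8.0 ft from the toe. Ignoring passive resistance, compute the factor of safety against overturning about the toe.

K_a = tan²(45° − 30.0°/2) = 0.3333.
P_a = ½K_aγH² = 0.5×0.3333×110.9×27.5² = 13980 lb/ft, acting at H/3 = 9.167 ft above the base.
Overturning moment M_o = P_a × H/3 = 13980 × 9.167 = 128100.
Resisting moment M_r = W × 8.0 = 59812 × 8.0 = 478500.
FS_overturning = M_r/M_o = 478500/128100 = 3.734.

3.73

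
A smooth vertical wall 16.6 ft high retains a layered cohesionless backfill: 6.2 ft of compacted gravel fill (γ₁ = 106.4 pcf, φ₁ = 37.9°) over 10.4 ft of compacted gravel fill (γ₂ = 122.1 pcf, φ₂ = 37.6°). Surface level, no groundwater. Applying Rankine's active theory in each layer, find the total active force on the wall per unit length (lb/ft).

3750 lb/ft

K_a1 = tan²(45°−37.9°/2) = 0.2389; K_a2 = tan²(45°−37.6°/2) = 0.2421.
Layer 1: σ at base = K_a1 γ₁ h₁ = 157.6 psf; P₁ = ½×157.6×6.2 = 488.6.
Layer 2: σ_v at top = γ₁h₁ = 659.7; σ_h top = K_a2×659.7 = 159.7; σ_h base = K_a2×(659.7+122.1×10.4) = 467.2.
P₂ = ½(159.7+467.2)×10.4 = 3260. Total P_a = 488.6+3260 = 3749 lb/ft.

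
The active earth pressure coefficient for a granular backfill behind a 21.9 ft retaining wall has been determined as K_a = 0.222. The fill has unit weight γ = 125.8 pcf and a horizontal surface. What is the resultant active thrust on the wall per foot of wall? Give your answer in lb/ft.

P = ½ K_a γ H² = 0.5 × 0.222 × 125.8 × 21.9² = 6697 lb/ft.

6700 lb/ft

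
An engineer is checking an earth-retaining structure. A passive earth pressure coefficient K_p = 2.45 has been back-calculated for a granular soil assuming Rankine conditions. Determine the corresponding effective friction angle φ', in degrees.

24.9°

K_p = (1+sin φ)/(1−sin φ) ⇒ sin φ = (K_p − 1)/(K_p + 1) = 0.4203.
φ = arcsin(0.4203) = 24.85°.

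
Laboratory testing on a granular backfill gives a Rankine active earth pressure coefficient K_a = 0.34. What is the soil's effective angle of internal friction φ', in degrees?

K_a = tan²(45° − φ/2) ⇒ 45° − φ/2 = arctan(√0.34) = 30.25°.
φ = 2(45° − 30.25°) = 29.51°.

29.5°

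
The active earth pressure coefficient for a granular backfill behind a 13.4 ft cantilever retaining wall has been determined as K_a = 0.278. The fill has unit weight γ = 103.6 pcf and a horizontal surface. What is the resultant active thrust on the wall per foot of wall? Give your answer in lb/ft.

P = ½ K_a γ H² = 0.5 × 0.278 × 103.6 × 13.4² = 2586 lb/ft.

2590 lb/ft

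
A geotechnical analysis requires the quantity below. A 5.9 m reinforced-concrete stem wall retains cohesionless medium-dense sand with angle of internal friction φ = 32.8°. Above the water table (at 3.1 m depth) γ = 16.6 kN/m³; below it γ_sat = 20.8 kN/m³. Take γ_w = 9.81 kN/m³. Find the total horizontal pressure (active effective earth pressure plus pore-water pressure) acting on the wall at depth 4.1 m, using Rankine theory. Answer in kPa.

28.4 kPa

K_a = (1 − sin φ)/(1 + sin φ) = 0.2973.
γ' = 20.8 − 9.81 = 10.99 kN/m³.
Effective vertical stress at 4.1 m: σ'_v = 16.6×3.1 + 10.99×1.000 = 62.45 kPa.
σ'_h = K_a σ'_v = 0.2973 × 62.45 = 18.56 kPa; u = γ_w × 1.000 = 9.810 kPa.
Total σ_h = 18.56 + 9.810 = 28.37 kPa.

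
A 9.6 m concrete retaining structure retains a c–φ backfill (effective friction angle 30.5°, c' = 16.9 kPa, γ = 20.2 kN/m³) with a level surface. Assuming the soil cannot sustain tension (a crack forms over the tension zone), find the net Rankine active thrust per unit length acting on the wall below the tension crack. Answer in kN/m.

147 kN/m

K_a = 0.3267; √K_a = 0.5715.
Tension-crack depth z_c = 2c/(γ√K_a) = 2×16.9/(20.2×0.5715) = 2.928 m.
σ_a at base = K_a γ H − 2c√K_a = 0.3267×20.2×9.6 − 2×16.9×0.5715 = 44.03 kPa.
P_a = ½ × 44.03 × (H − z_c) = 0.5×44.03×6.672 = 146.9 kN/m.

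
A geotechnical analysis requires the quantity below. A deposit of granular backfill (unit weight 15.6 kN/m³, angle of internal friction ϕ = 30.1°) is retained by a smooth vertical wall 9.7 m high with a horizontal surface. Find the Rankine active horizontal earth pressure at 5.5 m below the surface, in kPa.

K_a = (1 − sin φ)/(1 + sin φ) = 0.3320.
σ_h = K_a γ z = 0.3320 × 15.6 × 5.5 = 28.48 kPa.

28.5 kPa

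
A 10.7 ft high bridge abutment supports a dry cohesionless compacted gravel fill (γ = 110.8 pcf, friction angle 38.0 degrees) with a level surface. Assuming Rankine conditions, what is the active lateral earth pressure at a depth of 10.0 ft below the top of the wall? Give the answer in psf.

264 psf

K_a = (1 − sin φ)/(1 + sin φ) = 0.2379.
σ_h = K_a γ z = 0.2379 × 110.8 × 10.0 = 263.6 psf.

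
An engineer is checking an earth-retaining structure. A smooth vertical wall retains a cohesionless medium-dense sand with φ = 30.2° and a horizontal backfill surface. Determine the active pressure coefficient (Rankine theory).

0.331

K_a = (1 − sin φ)/(1 + sin φ) = (1 − sin 30.2°)/(1 + sin 30.2°) = 0.3307.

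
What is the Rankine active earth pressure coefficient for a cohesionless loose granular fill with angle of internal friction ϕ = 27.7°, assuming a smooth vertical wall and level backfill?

0.365

K_a = tan²(45° − φ/2) = tan²(31.15°) = 0.3653.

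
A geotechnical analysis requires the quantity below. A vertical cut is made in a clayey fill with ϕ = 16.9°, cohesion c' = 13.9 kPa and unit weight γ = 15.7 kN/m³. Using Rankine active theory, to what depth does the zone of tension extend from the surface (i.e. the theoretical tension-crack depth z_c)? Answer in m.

2.39 m

K_a = tan²(45° − 16.9°/2) = 0.5495; √K_a = 0.7413.
The active pressure is zero where K_a γ z = 2c√K_a, so z_c = 2c/(γ√K_a) = 2×13.9/(15.7×0.7413) = 2.389 m.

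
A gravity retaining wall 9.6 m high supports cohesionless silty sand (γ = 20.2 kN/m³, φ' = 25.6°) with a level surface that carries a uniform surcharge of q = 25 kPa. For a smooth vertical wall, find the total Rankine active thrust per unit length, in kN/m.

K_a = tan²(45° − φ/2) = 0.3966.
Soil triangle: ½ K_a γ H² = 0.5×0.3966×20.2×9.6² = 369.1 kN/m.
Surcharge rectangle: K_a q H = 0.3966×25×9.6 = 95.18 kN/m.
Total = 369.1 + 95.18 = 464.3 kN/m.

464 kN/m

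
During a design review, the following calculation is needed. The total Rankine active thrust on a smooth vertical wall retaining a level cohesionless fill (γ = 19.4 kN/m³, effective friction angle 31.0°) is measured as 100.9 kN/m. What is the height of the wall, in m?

5.70 m

K_a = 0.3201. P_a = ½ K_a γ H² ⇒ H = √(2P_a/(K_a γ)).
H = √(2×100.9/(0.3201×19.4)) = 5.701 m.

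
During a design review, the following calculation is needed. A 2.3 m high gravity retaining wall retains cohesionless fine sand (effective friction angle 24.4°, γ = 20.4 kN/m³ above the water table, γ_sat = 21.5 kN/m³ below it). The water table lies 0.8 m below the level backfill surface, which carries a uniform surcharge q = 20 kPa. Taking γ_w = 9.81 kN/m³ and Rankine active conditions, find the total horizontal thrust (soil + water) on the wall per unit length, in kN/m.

48.5 kN/m

K_a = tan²(45° − φ/2) = 0.4153.
γ' = 21.5 − 9.81 = 11.69 kN/m³. h₂ = H − d_w = 1.5 m.
σ'_h: at surface K_a·q = 8.306; at WT K_a(q+γd_w) = 15.08; at base K_a(q+γd_w+γ'h₂) = 22.37 kPa.
P₁ = ½(8.306+15.08)×0.8 = 9.356; P₂ = ½(15.08+22.37)×1.5 = 28.09; P_w = ½γ_w h₂² = 11.04.
Total = 9.356+28.09+11.04 = 48.48 kN/m.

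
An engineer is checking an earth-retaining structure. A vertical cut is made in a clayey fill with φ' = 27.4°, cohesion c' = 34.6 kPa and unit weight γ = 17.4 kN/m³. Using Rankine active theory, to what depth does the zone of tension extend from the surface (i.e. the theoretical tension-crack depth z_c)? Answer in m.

K_a = tan²(45° − 27.4°/2) = 0.3697; √K_a = 0.6080.
The active pressure is zero where K_a γ z = 2c√K_a, so z_c = 2c/(γ√K_a) = 2×34.6/(17.4×0.6080) = 6.541 m.

6.54 m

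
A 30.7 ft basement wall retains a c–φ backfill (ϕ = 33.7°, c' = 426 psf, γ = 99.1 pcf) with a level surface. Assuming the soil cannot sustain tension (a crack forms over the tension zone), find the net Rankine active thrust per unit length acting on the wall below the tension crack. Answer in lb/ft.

K_a = 0.2863; √K_a = 0.5351.
Tension-crack depth z_c = 2c/(γ√K_a) = 2×426/(99.1×0.5351) = 16.07 ft.
σ_a at base = K_a γ H − 2c√K_a = 0.2863×99.1×30.7 − 2×426×0.5351 = 415.2 psf.
P_a = ½ × 415.2 × (H − z_c) = 0.5×415.2×14.63 = 3037 lb/ft.

3040 lb/ft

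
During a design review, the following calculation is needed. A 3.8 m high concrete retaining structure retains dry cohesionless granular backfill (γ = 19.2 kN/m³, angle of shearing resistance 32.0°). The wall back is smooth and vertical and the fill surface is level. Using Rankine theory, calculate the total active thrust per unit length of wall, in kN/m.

K_a = tan²(45° − φ/2) = 0.3073.
P_a = ½ K_a γ H² = 0.5 × 0.3073 × 19.2 × 3.8² = 42.59 kN/m.

42.6 kN/m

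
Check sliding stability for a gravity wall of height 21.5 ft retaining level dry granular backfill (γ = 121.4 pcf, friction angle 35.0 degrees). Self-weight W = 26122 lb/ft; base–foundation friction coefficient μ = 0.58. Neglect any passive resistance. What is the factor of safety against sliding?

1.99

K_a = tan²(45° − 35.0°/2) = 0.2710.
P_a = ½K_aγH² = 0.5×0.2710×121.4×21.5² = 7604 lb/ft, acting at H/3 = 7.167 ft above the base.
FS_sliding = μW / P_a = 0.58×26122 / 7604 = 1.993.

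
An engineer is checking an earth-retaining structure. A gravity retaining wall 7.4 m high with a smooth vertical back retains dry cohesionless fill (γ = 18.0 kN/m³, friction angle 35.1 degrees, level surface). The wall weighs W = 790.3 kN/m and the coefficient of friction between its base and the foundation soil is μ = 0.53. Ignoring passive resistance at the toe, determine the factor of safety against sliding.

3.15

K_a = tan²(45° − 35.1°/2) = 0.2698.
P_a = ½K_aγH² = 0.5×0.2698×18.0×7.4² = 133.0 kN/m, acting at H/3 = 2.467 m above the base.
FS_sliding = μW / P_a = 0.53×790.3 / 133.0 = 3.150.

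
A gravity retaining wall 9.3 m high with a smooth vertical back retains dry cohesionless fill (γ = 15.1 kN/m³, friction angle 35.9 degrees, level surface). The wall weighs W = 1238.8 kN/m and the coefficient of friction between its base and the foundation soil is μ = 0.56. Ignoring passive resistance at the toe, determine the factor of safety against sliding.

4.07

K_a = tan²(45° − 35.9°/2) = 0.2607.
P_a = ½K_aγH² = 0.5×0.2607×15.1×9.3² = 170.3 kN/m, acting at H/3 = 3.100 m above the base.
FS_sliding = μW / P_a = 0.56×1238.8 / 170.3 = 4.074.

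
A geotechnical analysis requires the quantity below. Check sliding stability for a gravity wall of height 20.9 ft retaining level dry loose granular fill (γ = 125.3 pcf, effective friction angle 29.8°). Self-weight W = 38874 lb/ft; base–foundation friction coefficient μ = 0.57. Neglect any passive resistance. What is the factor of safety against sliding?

K_a = tan²(45° − 29.8°/2) = 0.3360.
P_a = ½K_aγH² = 0.5×0.3360×125.3×20.9² = 9196 lb/ft, acting at H/3 = 6.967 ft above the base.
FS_sliding = μW / P_a = 0.57×38874 / 9196 = 2.410.

2.41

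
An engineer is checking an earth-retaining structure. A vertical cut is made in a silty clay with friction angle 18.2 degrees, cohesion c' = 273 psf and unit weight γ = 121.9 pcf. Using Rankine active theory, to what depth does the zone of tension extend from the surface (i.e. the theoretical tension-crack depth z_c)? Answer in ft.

K_a = tan²(45° − 18.2°/2) = 0.5240; √K_a = 0.7239.
The active pressure is zero where K_a γ z = 2c√K_a, so z_c = 2c/(γ√K_a) = 2×273/(121.9×0.7239) = 6.188 ft.

6.19 ft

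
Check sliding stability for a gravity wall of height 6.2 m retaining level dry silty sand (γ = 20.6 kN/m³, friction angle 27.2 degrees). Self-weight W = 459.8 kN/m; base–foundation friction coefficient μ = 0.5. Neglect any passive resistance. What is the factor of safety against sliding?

K_a = tan²(45° − 27.2°/2) = 0.3726.
P_a = ½K_aγH² = 0.5×0.3726×20.6×6.2² = 147.5 kN/m, acting at H/3 = 2.067 m above the base.
FS_sliding = μW / P_a = 0.5×459.8 / 147.5 = 1.558.

1.56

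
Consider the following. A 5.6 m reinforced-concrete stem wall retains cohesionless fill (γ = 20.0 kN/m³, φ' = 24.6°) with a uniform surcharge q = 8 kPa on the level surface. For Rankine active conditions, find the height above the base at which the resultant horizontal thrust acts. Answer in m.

1.98 m

K_a = 0.4121.
Triangular part P₁ = ½K_aγH² = 129.3 at H/3 = 1.867 m; rectangular part P₂ = K_a q H = 18.46 at H/2 = 2.800 m.
ȳ = (P₁·1.867 + P₂·2.800)/(P₁+P₂) = 1.983 m.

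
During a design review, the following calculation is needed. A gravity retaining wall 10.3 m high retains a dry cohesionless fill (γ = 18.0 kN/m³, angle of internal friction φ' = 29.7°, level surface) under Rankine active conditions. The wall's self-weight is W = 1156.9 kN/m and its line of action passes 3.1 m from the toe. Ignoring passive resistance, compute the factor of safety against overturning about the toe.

K_a = tan²(45° − 29.7°/2) = 0.3374.
P_a = ½K_aγH² = 0.5×0.3374×18.0×10.3² = 322.1 kN/m, acting at H/3 = 3.433 m above the base.
Overturning moment M_o = P_a × H/3 = 322.1 × 3.433 = 1106.
Resisting moment M_r = W × 3.1 = 1156.9 × 3.1 = 3586.
FS_overturning = M_r/M_o = 3586/1106 = 3.243.

3.24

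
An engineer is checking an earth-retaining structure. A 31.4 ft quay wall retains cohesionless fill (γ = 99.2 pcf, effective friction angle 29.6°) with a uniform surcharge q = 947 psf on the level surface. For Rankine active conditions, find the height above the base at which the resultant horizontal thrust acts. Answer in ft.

K_a = 0.3387.
Triangular part P₁ = ½K_aγH² = 16570 at H/3 = 10.47 ft; rectangular part P₂ = K_a q H = 10070 at H/2 = 15.70 ft.
ȳ = (P₁·10.47 + P₂·15.70)/(P₁+P₂) = 12.45 ft.

12.4 ft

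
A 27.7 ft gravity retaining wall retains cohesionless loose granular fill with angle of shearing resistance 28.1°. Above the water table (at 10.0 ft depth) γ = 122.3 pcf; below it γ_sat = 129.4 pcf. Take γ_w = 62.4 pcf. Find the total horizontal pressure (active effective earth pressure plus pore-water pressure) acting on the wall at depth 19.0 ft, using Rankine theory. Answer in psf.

1220 psf

K_a = (1 − sin φ)/(1 + sin φ) = 0.3596.
γ' = 129.4 − 62.4 = 67.00 pcf.
Effective vertical stress at 19.0 ft: σ'_v = 122.3×10.0 + 67.00×9.00 = 1826 psf.
σ'_h = K_a σ'_v = 0.3596 × 1826 = 656.6 psf; u = γ_w × 9.00 = 561.6 psf.
Total σ_h = 656.6 + 561.6 = 1218 psf.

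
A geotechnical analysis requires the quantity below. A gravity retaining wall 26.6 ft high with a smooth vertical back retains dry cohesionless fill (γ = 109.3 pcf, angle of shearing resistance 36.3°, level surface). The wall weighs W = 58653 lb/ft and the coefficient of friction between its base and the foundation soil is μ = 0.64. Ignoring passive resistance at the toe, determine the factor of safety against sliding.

K_a = tan²(45° − 36.3°/2) = 0.2563.
P_a = ½K_aγH² = 0.5×0.2563×109.3×26.6² = 9910 lb/ft, acting at H/3 = 8.867 ft above the base.
FS_sliding = μW / P_a = 0.64×58653 / 9910 = 3.788.

3.79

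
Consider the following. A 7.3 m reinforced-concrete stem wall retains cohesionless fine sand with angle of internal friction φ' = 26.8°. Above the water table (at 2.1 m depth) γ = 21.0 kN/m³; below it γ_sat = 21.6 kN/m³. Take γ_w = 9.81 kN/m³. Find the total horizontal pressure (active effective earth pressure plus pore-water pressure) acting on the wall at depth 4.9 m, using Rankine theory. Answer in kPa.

56.7 kPa

K_a = (1 − sin φ)/(1 + sin φ) = 0.3785.
γ' = 21.6 − 9.81 = 11.79 kN/m³.
Effective vertical stress at 4.9 m: σ'_v = 21.0×2.1 + 11.79×2.80 = 77.11 kPa.
σ'_h = K_a σ'_v = 0.3785 × 77.11 = 29.19 kPa; u = γ_w × 2.80 = 27.47 kPa.
Total σ_h = 29.19 + 27.47 = 56.65 kPa.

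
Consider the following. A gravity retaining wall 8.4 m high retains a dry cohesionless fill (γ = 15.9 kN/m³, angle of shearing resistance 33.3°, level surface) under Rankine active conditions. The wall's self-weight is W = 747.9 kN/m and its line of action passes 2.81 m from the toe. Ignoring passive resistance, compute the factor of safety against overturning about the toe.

4.60

K_a = tan²(45° − 33.3°/2) = 0.2911.
P_a = ½K_aγH² = 0.5×0.2911×15.9×8.4² = 163.3 kN/m, acting at H/3 = 2.800 m above the base.
Overturning moment M_o = P_a × H/3 = 163.3 × 2.800 = 457.3.
Resisting moment M_r = W × 2.81 = 747.9 × 2.81 = 2102.
FS_overturning = M_r/M_o = 2102/457.3 = 4.596.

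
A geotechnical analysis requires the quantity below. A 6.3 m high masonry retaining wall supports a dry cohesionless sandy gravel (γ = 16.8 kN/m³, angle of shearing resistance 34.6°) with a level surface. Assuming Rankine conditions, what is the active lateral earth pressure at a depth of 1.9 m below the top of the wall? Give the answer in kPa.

8.80 kPa

K_a = (1 − sin φ)/(1 + sin φ) = 0.2756.
σ_h = K_a γ z = 0.2756 × 16.8 × 1.9 = 8.798 kPa.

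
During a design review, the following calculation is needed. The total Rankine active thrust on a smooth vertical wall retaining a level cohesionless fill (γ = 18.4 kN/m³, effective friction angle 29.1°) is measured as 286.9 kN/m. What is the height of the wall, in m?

9.50 m

K_a = 0.3456. P_a = ½ K_a γ H² ⇒ H = √(2P_a/(K_a γ)).
H = √(2×286.9/(0.3456×18.4)) = 9.499 m.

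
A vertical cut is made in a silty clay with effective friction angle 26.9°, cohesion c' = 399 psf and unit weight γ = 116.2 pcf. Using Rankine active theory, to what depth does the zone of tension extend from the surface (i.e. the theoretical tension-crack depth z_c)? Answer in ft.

11.2 ft

K_a = tan²(45° − 26.9°/2) = 0.3770; √K_a = 0.6140.
The active pressure is zero where K_a γ z = 2c√K_a, so z_c = 2c/(γ√K_a) = 2×399/(116.2×0.6140) = 11.18 ft.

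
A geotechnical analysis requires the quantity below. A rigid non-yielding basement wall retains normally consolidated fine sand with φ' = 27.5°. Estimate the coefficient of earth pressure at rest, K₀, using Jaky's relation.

0.538

K₀ = 1 − sin φ' = 1 − sin 27.5° = 0.5383.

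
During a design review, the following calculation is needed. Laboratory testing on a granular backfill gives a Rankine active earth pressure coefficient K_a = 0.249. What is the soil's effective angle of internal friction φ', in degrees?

37.0°

K_a = tan²(45° − φ/2) ⇒ 45° − φ/2 = arctan(√0.249) = 26.52°.
φ = 2(45° − 26.52°) = 36.96°.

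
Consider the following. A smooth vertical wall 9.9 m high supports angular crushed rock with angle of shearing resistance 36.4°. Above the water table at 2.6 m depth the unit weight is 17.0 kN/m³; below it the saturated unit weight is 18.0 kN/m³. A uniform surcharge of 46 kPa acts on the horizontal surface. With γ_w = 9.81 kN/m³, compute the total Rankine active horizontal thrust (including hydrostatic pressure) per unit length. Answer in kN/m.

K_a = tan²(45° − φ/2) = 0.2552.
γ' = 18.0 − 9.81 = 8.190 kN/m³. h₂ = H − d_w = 7.3 m.
σ'_h: at surface K_a·q = 11.74; at WT K_a(q+γd_w) = 23.02; at base K_a(q+γd_w+γ'h₂) = 38.27 kPa.
P₁ = ½(11.74+23.02)×2.6 = 45.18; P₂ = ½(23.02+38.27)×7.3 = 223.7; P_w = ½γ_w h₂² = 261.4.
Total = 45.18+223.7+261.4 = 530.3 kN/m.

530 kN/m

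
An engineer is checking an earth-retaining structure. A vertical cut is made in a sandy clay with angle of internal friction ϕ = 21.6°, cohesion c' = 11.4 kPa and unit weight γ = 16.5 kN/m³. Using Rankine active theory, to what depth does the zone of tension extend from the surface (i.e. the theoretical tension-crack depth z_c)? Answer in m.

K_a = tan²(45° − 21.6°/2) = 0.4619; √K_a = 0.6796.
The active pressure is zero where K_a γ z = 2c√K_a, so z_c = 2c/(γ√K_a) = 2×11.4/(16.5×0.6796) = 2.033 m.

2.03 m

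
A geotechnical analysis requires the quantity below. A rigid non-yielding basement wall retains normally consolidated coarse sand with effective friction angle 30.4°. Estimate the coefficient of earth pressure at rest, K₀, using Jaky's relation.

0.494

K₀ = 1 − sin φ' = 1 − sin 30.4° = 0.4940.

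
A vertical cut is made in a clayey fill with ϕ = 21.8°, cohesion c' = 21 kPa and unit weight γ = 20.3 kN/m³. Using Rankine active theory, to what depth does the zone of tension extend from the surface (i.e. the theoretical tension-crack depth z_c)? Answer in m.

3.06 m

K_a = tan²(45° − 21.8°/2) = 0.4584; √K_a = 0.6771.
The active pressure is zero where K_a γ z = 2c√K_a, so z_c = 2c/(γ√K_a) = 2×21/(20.3×0.6771) = 3.056 m.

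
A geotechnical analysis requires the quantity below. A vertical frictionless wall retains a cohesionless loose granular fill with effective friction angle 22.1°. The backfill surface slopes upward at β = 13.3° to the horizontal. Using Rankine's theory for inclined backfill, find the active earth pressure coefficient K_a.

K_a = cos β · (cos β − √(cos²β − cos²φ)) / (cos β + √(cos²β − cos²φ)).
cos β = 0.9732, cos φ = 0.9265, √(cos²β − cos²φ) = 0.2977.
K_a = 0.9732 × (0.9732 − 0.2977)/(0.9732 + 0.2977) = 0.5173.

0.517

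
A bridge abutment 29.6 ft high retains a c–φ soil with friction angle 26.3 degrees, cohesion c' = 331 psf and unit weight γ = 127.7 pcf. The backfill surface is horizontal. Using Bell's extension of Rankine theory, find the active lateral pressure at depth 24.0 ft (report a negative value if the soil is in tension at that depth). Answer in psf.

K_a = (1 − sin φ)/(1 + sin φ) = 0.3859.
σ_a = K_a γ z − 2c√K_a = 0.3859×127.7×24.0 − 2×331×0.6212 = 771.5 psf.

772 psf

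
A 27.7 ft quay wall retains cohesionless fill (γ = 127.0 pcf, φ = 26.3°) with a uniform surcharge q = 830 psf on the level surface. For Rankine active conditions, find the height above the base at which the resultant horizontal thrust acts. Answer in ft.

10.7 ft

K_a = 0.3859.
Triangular part P₁ = ½K_aγH² = 18800 at H/3 = 9.233 ft; rectangular part P₂ = K_a q H = 8873 at H/2 = 13.85 ft.
ȳ = (P₁·9.233 + P₂·13.85)/(P₁+P₂) = 10.71 ft.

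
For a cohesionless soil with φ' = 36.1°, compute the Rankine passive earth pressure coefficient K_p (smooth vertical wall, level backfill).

K_p = (1 + sin φ)/(1 − sin φ) = tan²(45° + 36.1°/2) = 3.869.

3.87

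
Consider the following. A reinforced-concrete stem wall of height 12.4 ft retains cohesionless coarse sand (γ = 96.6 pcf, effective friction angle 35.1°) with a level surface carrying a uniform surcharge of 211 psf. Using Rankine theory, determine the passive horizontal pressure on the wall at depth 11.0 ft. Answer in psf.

K_p = (1 + sin φ)/(1 − sin φ) = 3.706.
σ_v = γz + q = 96.6 × 11.0 + 211 = 1274 psf.
σ_h = K_p σ_v = 3.706 × 1274 = 4720 psf.

4720 psf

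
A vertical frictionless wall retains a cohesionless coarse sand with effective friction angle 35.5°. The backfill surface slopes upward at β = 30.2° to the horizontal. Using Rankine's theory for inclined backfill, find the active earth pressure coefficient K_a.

K_a = cos β · (cos β − √(cos²β − cos²φ)) / (cos β + √(cos²β − cos²φ)).
cos β = 0.8643, cos φ = 0.8141, √(cos²β − cos²φ) = 0.2901.
K_a = 0.8643 × (0.8643 − 0.2901)/(0.8643 + 0.2901) = 0.4298.

0.430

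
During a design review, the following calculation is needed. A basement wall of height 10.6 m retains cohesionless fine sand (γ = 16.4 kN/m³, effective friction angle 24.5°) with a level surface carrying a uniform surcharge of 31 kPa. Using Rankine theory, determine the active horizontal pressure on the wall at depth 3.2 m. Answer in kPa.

34.5 kPa

K_a = (1 − sin φ)/(1 + sin φ) = 0.4137.
σ_v = γz + q = 16.4 × 3.2 + 31 = 83.48 kPa.
σ_h = K_a σ_v = 0.4137 × 83.48 = 34.54 kPa.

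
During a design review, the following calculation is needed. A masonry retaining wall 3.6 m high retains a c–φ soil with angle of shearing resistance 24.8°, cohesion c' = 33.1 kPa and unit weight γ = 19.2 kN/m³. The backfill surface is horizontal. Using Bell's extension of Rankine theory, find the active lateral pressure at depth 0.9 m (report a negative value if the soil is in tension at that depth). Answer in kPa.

K_a = (1 − sin φ)/(1 + sin φ) = 0.4090.
σ_a = K_a γ z − 2c√K_a = 0.4090×19.2×0.9 − 2×33.1×0.6395 = -35.27 kPa.

-35.3 kPa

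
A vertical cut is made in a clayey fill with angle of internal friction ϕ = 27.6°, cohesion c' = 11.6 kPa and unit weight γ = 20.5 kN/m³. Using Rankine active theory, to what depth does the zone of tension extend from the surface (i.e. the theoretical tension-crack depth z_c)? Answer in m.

1.87 m

K_a = tan²(45° − 27.6°/2) = 0.3668; √K_a = 0.6056.
The active pressure is zero where K_a γ z = 2c√K_a, so z_c = 2c/(γ√K_a) = 2×11.6/(20.5×0.6056) = 1.869 m.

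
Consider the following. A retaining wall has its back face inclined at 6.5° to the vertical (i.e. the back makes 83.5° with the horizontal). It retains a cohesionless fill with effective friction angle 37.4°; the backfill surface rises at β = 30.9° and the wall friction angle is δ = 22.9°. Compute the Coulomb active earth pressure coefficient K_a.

0.468

K_a = sin²(α+φ) / [sin²α · sin(α−δ) · (1 + √{sin(φ+δ)sin(φ−β) / (sin(α−δ)sin(α+β))})²].
With α = 83.5°, φ = 37.4°, δ = 22.9°, β = 30.9°: K_a = 0.4683.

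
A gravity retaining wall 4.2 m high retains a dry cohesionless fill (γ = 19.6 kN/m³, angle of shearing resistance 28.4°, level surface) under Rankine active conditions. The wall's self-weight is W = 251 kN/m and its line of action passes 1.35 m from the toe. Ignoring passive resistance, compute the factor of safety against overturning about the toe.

3.94

K_a = tan²(45° − 28.4°/2) = 0.3554.
P_a = ½K_aγH² = 0.5×0.3554×19.6×4.2² = 61.43 kN/m, acting at H/3 = 1.400 m above the base.
Overturning moment M_o = P_a × H/3 = 61.43 × 1.400 = 86.00.
Resisting moment M_r = W × 1.35 = 251 × 1.35 = 338.9.
FS_overturning = M_r/M_o = 338.9/86.00 = 3.940.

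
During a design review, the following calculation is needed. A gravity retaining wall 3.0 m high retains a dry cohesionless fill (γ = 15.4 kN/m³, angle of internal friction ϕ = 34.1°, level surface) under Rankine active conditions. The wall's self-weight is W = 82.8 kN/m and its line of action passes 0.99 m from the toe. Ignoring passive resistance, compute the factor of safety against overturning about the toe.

4.20

K_a = tan²(45° − 34.1°/2) = 0.2815.
P_a = ½K_aγH² = 0.5×0.2815×15.4×3.0² = 19.51 kN/m, acting at H/3 = 1.000 m above the base.
Overturning moment M_o = P_a × H/3 = 19.51 × 1.000 = 19.51.
Resisting moment M_r = W × 0.99 = 82.8 × 0.99 = 81.97.
FS_overturning = M_r/M_o = 81.97/19.51 = 4.202.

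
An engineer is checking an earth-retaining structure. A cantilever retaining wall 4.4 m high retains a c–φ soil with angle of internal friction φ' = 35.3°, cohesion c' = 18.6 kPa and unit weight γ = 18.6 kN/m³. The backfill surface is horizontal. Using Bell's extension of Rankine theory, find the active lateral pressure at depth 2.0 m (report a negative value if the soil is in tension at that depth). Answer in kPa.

-9.29 kPa

K_a = (1 − sin φ)/(1 + sin φ) = 0.2675.
σ_a = K_a γ z − 2c√K_a = 0.2675×18.6×2.0 − 2×18.6×0.5172 = -9.289 kPa.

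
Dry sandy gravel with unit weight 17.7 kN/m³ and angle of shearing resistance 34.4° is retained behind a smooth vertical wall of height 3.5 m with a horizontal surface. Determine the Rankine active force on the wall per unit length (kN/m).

K_a = tan²(45° − φ/2) = 0.2780.
P_a = ½ K_a γ H² = 0.5 × 0.2780 × 17.7 × 3.5² = 30.14 kN/m.

30.1 kN/m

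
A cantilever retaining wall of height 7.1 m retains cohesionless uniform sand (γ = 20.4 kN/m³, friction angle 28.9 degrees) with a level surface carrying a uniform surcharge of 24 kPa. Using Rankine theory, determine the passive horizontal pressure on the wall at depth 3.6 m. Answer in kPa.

280 kPa

K_p = (1 + sin φ)/(1 − sin φ) = 2.871.
σ_v = γz + q = 20.4 × 3.6 + 24 = 97.44 kPa.
σ_h = K_p σ_v = 2.871 × 97.44 = 279.7 kPa.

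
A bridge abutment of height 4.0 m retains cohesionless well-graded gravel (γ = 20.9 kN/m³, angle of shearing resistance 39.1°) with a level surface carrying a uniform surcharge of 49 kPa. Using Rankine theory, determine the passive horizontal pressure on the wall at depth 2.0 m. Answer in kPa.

401 kPa

K_p = (1 + sin φ)/(1 − sin φ) = 4.415.
σ_v = γz + q = 20.9 × 2.0 + 49 = 90.80 kPa.
σ_h = K_p σ_v = 4.415 × 90.80 = 400.9 kPa.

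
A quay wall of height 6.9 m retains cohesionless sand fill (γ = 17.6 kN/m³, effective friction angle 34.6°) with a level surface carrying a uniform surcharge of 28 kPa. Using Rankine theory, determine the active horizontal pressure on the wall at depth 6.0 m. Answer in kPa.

K_a = (1 − sin φ)/(1 + sin φ) = 0.2756.
σ_v = γz + q = 17.6 × 6.0 + 28 = 133.6 kPa.
σ_h = K_a σ_v = 0.2756 × 133.6 = 36.83 kPa.

36.8 kPa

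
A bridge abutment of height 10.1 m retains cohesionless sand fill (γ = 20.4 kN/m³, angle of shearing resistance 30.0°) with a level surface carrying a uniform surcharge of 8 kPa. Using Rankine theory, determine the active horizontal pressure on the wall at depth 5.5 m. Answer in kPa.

K_a = (1 − sin φ)/(1 + sin φ) = 0.3333.
σ_v = γz + q = 20.4 × 5.5 + 8 = 120.2 kPa.
σ_h = K_a σ_v = 0.3333 × 120.2 = 40.07 kPa.

40.1 kPa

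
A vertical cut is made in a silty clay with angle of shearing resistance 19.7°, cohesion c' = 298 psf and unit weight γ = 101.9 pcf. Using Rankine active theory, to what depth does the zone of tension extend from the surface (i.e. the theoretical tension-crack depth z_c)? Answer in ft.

K_a = tan²(45° − 19.7°/2) = 0.4958; √K_a = 0.7041.
The active pressure is zero where K_a γ z = 2c√K_a, so z_c = 2c/(γ√K_a) = 2×298/(101.9×0.7041) = 8.307 ft.

8.31 ft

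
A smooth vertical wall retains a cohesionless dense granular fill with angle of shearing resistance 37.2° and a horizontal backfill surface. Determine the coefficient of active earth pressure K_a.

0.246

K_a = tan²(45° − φ/2) = tan²(26.40°) = 0.2464.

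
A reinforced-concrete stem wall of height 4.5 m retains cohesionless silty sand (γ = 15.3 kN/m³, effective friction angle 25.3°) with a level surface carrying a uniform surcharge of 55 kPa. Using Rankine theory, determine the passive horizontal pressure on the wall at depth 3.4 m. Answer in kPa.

267 kPa

K_p = (1 + sin φ)/(1 − sin φ) = 2.493.
σ_v = γz + q = 15.3 × 3.4 + 55 = 107.0 kPa.
σ_h = K_p σ_v = 2.493 × 107.0 = 266.8 kPa.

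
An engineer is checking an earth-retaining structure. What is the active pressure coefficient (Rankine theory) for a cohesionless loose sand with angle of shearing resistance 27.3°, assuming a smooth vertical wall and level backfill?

K_a = tan²(45° − φ/2) = tan²(31.35°) = 0.3711.

0.371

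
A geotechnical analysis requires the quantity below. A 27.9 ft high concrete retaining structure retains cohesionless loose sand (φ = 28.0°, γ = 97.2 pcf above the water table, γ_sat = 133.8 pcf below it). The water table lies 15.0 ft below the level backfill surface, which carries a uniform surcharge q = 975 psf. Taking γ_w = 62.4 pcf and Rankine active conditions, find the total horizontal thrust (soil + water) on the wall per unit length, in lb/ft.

K_a = tan²(45° − φ/2) = 0.3610.
γ' = 133.8 − 62.4 = 71.40 pcf. h₂ = H − d_w = 12.9 ft.
σ'_h: at surface K_a·q = 352.0; at WT K_a(q+γd_w) = 878.4; at base K_a(q+γd_w+γ'h₂) = 1211 psf.
P₁ = ½(352.0+878.4)×15.0 = 9228; P₂ = ½(878.4+1211)×12.9 = 13480; P_w = ½γ_w h₂² = 5192.
Total = 9228+13480+5192 = 27900 lb/ft.

27900 lb/ft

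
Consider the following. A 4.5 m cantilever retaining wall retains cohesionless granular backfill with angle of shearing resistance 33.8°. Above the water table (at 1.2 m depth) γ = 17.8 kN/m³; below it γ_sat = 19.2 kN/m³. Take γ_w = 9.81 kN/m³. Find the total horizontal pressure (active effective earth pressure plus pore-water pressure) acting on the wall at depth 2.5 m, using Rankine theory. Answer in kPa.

22.3 kPa

K_a = (1 − sin φ)/(1 + sin φ) = 0.2851.
γ' = 19.2 − 9.81 = 9.390 kN/m³.
Effective vertical stress at 2.5 m: σ'_v = 17.8×1.2 + 9.390×1.30 = 33.57 kPa.
σ'_h = K_a σ'_v = 0.2851 × 33.57 = 9.570 kPa; u = γ_w × 1.30 = 12.75 kPa.
Total σ_h = 9.570 + 12.75 = 22.32 kPa.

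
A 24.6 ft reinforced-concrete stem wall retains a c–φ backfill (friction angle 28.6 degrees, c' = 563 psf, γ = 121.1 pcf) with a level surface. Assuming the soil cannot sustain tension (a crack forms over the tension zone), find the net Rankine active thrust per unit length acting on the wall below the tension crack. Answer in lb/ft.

K_a = 0.3525; √K_a = 0.5938.
Tension-crack depth z_c = 2c/(γ√K_a) = 2×563/(121.1×0.5938) = 15.66 ft.
σ_a at base = K_a γ H − 2c√K_a = 0.3525×121.1×24.6 − 2×563×0.5938 = 381.7 psf.
P_a = ½ × 381.7 × (H − z_c) = 0.5×381.7×8.940 = 1706 lb/ft.

1710 lb/ft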